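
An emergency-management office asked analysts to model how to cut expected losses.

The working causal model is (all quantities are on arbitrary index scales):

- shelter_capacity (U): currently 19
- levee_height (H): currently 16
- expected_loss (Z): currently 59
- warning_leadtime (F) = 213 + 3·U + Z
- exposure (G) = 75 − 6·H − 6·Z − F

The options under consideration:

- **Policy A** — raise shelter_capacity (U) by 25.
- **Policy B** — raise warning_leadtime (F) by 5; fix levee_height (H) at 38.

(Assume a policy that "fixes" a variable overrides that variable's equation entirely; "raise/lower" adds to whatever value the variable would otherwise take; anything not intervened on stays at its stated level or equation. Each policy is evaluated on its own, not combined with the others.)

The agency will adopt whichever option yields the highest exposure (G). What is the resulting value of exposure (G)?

-779

Policy A (U + 25):
  U = 19 + 25 = 44
  H = 16
  Z = 59
  F = 213 + 3·44 + 59 = 404
  G = 75 − 6·16 − 6·59 − 404 = -779
Policy B (F + 5, H := 38):
  U = 19
  H = 38
  Z = 59
  F = 213 + 3·19 + 59 (+5 from intervention) = 334
  G = 75 − 6·38 − 6·59 − 334 = -841
Comparing — Policy A: G=-779, Policy B: G=-841. Highest is -779 (Policy A).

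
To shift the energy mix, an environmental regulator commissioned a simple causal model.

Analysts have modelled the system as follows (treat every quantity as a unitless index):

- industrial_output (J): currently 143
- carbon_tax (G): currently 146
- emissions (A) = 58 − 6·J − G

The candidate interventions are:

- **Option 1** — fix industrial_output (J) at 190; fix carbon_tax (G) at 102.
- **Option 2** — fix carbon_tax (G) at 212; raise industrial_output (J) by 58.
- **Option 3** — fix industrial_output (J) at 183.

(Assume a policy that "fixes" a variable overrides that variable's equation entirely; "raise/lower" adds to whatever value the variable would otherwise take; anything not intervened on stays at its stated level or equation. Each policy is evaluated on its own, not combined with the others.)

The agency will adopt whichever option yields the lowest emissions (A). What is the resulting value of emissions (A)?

Option 1 (J := 190, G := 102):
  J = 190
  G = 102
  A = 58 − 6·190 − 102 = -1184
Option 2 (G := 212, J + 58):
  J = 143 + 58 = 201
  G = 212
  A = 58 − 6·201 − 212 = -1360
Option 3 (J := 183):
  J = 183
  G = 146
  A = 58 − 6·183 − 146 = -1186
Comparing — Option 1: A=-1184, Option 2: A=-1360, Option 3: A=-1186. Lowest is -1360 (Option 2).

-1360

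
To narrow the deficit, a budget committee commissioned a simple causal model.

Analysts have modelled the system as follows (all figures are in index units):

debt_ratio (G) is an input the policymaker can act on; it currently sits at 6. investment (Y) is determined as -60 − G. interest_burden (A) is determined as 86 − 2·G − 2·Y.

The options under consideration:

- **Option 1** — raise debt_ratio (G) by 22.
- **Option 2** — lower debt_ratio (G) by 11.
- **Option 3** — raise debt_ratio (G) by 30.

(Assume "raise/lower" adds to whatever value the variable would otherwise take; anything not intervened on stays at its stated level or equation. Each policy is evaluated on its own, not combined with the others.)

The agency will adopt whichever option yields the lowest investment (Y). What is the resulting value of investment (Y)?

-96

Option 1 (G + 22):
  G = 6 + 22 = 28
  Y = -60 − 28 = -88
Option 2 (G − 11):
  G = 6 − 11 = -5
  Y = -60 − (-5) = -55
Option 3 (G + 30):
  G = 6 + 30 = 36
  Y = -60 − 36 = -96
Comparing — Option 1: Y=-88, Option 2: Y=-55, Option 3: Y=-96. Lowest is -96 (Option 3).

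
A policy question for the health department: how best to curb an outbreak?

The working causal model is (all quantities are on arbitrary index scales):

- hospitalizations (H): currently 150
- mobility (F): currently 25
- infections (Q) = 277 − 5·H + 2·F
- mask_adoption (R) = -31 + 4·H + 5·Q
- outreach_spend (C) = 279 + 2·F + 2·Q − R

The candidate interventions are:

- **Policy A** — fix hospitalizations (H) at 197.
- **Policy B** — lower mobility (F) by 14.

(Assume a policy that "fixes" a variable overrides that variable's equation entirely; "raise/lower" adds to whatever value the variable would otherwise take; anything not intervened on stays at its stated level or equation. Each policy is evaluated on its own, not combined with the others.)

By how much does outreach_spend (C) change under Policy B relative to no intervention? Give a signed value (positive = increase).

Baseline:
  H = 150
  F = 25
  Q = 277 − 5·150 + 2·25 = -423
  R = -31 + 4·150 + 5·(-423) = -1546
  C = 279 + 2·25 + 2·(-423) − (-1546) = 1029
Policy B (F − 14):
  H = 150
  F = 25 − 14 = 11
  Q = 277 − 5·150 + 2·11 = -451
  R = -31 + 4·150 + 5·(-451) = -1686
  C = 279 + 2·11 + 2·(-451) − (-1686) = 1085
Change in C: 1085 − 1029 = 56

56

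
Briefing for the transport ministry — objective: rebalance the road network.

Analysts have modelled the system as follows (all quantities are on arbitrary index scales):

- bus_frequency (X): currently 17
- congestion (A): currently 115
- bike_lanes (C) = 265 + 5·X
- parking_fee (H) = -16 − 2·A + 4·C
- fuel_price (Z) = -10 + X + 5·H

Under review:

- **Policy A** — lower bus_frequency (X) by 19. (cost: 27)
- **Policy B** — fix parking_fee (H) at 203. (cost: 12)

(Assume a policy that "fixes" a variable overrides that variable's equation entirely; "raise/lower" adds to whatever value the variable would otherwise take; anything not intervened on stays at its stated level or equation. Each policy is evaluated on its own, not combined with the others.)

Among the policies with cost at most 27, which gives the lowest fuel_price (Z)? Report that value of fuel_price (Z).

1022

Policy A (X − 19):
  X = 17 − 19 = -2
  A = 115
  C = 265 + 5·(-2) = 255
  H = -16 − 2·115 + 4·255 = 774
  Z = -10 + (-2) + 5·774 = 3858
Policy B (H := 203):
  X = 17
  A = 115
  C = 265 + 5·17 = 350
  H = 203
  Z = -10 + 17 + 5·203 = 1022
Comparing — Policy A: Z=3858, Policy B: Z=1022. Lowest is 1022 (Policy B).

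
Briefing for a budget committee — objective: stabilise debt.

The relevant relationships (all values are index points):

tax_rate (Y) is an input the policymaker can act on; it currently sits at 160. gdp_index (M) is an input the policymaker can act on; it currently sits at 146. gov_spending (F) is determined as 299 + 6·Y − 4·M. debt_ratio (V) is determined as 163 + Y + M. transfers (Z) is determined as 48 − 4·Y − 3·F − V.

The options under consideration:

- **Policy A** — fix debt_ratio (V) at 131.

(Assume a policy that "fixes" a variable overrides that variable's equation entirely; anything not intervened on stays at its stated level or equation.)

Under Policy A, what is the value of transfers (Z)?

Policy A (V := 131):
  Y = 160
  M = 146
  F = 299 + 6·160 − 4·146 = 675
  V = 131
  Z = 48 − 4·160 − 3·675 − 131 = -2748

-2748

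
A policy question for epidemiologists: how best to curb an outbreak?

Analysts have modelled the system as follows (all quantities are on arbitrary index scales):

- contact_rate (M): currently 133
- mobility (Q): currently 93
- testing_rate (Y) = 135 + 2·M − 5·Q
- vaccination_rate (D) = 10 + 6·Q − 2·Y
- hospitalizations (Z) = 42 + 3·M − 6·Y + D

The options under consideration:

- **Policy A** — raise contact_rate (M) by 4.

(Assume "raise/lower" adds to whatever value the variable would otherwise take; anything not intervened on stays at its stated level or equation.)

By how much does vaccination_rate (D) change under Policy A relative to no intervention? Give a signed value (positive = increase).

-16

Baseline:
  M = 133
  Q = 93
  Y = 135 + 2·133 − 5·93 = -64
  D = 10 + 6·93 − 2·(-64) = 696
Policy A (M + 4):
  M = 133 + 4 = 137
  Q = 93
  Y = 135 + 2·137 − 5·93 = -56
  D = 10 + 6·93 − 2·(-56) = 680
Change in D: 680 − 696 = -16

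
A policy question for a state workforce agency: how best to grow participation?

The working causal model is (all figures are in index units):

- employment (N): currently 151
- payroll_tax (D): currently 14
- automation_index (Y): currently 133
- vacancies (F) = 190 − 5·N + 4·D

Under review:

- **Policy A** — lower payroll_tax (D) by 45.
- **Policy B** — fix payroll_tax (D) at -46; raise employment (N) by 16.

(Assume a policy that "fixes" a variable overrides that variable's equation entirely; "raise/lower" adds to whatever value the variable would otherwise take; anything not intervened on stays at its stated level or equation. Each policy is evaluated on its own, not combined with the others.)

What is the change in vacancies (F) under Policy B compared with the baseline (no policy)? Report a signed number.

Baseline:
  N = 151
  D = 14
  F = 190 − 5·151 + 4·14 = -509
Policy B (D := -46, N + 16):
  N = 151 + 16 = 167
  D = -46
  F = 190 − 5·167 + 4·(-46) = -829
Change in F: -829 − (-509) = -320

-320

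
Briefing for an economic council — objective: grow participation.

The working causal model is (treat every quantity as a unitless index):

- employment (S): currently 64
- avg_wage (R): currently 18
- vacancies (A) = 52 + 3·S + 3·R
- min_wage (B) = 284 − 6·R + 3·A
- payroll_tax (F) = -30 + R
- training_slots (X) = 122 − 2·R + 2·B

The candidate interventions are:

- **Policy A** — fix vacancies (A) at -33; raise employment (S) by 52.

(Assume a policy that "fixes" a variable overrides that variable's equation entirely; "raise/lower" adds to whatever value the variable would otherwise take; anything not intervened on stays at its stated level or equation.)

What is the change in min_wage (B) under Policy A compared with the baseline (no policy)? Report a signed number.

-993

Baseline:
  S = 64
  R = 18
  A = 52 + 3·64 + 3·18 = 298
  B = 284 − 6·18 + 3·298 = 1070
Policy A (A := -33, S + 52):
  S = 64 + 52 = 116
  R = 18
  A = -33
  B = 284 − 6·18 + 3·(-33) = 77
Change in B: 77 − 1070 = -993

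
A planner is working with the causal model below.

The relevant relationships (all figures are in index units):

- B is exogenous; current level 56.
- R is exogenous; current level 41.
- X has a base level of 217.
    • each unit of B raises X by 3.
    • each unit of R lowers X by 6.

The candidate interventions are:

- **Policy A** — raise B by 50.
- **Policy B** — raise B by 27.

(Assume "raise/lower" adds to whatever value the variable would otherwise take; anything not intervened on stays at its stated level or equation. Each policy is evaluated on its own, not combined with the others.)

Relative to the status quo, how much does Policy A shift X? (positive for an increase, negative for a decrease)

150

Baseline:
  B = 56
  R = 41
  X = 217 + 3·56 − 6·41 = 139
Policy A (B + 50):
  B = 56 + 50 = 106
  R = 41
  X = 217 + 3·106 − 6·41 = 289
Change in X: 289 − 139 = 150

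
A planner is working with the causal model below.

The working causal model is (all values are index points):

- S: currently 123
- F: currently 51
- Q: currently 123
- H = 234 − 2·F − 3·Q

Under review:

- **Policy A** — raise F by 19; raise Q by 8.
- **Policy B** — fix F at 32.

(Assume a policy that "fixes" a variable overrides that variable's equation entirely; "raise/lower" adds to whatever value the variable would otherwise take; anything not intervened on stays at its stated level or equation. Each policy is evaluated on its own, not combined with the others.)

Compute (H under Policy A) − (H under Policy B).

Policy A (F + 19, Q + 8):
  F = 51 + 19 = 70
  Q = 123 + 8 = 131
  H = 234 − 2·70 − 3·131 = -299
Policy B (F := 32):
  F = 32
  Q = 123
  H = 234 − 2·32 − 3·123 = -199
H: -299 − (-199) = -100

-100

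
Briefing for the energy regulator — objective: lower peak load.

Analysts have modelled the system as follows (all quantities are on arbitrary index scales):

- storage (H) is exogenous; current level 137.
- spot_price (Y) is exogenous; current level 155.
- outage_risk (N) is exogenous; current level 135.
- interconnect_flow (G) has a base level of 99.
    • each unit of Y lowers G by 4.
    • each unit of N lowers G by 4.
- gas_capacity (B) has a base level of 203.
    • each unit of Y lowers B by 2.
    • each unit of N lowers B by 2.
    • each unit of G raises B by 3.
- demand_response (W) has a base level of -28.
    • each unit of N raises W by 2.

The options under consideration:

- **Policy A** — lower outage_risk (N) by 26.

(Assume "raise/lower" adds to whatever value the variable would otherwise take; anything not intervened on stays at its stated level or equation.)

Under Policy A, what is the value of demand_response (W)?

190

Policy A (N − 26):
  N = 135 − 26 = 109
  W = -28 + 2·109 = 190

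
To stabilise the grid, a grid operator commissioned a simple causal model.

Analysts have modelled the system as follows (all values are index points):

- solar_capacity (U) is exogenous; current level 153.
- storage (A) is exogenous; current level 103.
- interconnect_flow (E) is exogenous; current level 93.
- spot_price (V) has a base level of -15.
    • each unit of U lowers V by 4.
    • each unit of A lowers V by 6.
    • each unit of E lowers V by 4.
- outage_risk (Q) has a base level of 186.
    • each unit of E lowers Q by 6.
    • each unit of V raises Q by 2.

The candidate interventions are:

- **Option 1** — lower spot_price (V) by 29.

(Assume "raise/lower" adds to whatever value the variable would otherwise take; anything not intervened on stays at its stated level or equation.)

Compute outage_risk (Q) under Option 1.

-3664

Option 1 (V − 29):
  U = 153
  A = 103
  E = 93
  V = -15 − 4·153 − 6·103 − 4·93 (−29 from intervention) = -1646
  Q = 186 − 6·93 + 2·(-1646) = -3664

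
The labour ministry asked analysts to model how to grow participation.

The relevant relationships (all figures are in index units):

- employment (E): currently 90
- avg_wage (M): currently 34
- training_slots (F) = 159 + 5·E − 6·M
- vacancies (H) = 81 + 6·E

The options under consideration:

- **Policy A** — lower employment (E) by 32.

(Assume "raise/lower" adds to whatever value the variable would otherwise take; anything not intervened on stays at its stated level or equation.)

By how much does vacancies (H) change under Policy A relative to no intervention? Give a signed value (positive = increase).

-192

Baseline:
  E = 90
  H = 81 + 6·90 = 621
Policy A (E − 32):
  E = 90 − 32 = 58
  H = 81 + 6·58 = 429
Change in H: 429 − 621 = -192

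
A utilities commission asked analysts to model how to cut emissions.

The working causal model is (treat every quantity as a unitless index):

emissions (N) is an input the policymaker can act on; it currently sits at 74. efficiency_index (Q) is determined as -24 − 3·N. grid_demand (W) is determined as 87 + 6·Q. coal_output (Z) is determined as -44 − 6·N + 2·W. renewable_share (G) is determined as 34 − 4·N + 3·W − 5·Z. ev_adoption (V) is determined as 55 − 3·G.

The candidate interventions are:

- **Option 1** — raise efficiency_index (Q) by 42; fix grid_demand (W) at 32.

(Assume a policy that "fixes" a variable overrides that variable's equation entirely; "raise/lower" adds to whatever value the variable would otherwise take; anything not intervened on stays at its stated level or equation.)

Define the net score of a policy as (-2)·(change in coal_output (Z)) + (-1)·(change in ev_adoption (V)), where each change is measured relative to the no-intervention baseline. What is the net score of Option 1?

Baseline:
  N = 74
  Q = -24 − 3·74 = -246
  W = 87 + 6·(-246) = -1389
  Z = -44 − 6·74 + 2·(-1389) = -3266
  G = 34 − 4·74 + 3·(-1389) − 5·(-3266) = 11901
  V = 55 − 3·11901 = -35648
Option 1 (Q + 42, W := 32):
  N = 74
  Q = -24 − 3·74 (+42 from intervention) = -204
  W = 32
  Z = -44 − 6·74 + 2·32 = -424
  G = 34 − 4·74 + 3·32 − 5·(-424) = 1954
  V = 55 − 3·1954 = -5807
ΔZ = -424 − (-3266) = 2842; ΔV = -5807 − (-35648) = 29841
Score = (-2)·2842 + (-1)·29841 = -35525

-35525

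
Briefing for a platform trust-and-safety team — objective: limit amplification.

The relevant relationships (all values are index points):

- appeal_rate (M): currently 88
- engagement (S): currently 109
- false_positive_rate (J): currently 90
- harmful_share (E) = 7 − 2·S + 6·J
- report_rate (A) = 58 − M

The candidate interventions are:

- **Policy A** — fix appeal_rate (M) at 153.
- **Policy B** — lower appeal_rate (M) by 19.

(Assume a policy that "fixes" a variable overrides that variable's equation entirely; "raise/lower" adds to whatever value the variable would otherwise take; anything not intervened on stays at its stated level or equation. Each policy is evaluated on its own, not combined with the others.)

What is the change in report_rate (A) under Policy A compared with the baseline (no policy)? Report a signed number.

-65

Baseline:
  M = 88
  A = 58 − 88 = -30
Policy A (M := 153):
  M = 153
  A = 58 − 153 = -95
Change in A: -95 − (-30) = -65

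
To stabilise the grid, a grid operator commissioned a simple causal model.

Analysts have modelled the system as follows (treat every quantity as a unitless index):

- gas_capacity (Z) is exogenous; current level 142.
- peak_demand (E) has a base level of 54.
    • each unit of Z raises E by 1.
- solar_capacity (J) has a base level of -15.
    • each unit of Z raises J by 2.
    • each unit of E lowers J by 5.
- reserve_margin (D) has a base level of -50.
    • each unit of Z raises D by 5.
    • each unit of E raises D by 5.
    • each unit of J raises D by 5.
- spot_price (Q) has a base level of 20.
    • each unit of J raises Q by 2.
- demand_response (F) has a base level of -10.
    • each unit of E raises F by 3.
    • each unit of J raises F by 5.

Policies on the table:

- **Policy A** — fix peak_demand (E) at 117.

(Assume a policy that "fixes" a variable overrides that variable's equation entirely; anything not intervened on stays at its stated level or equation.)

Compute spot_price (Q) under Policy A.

-612

Policy A (E := 117):
  Z = 142
  E = 117
  J = -15 + 2·142 − 5·117 = -316
  Q = 20 + 2·(-316) = -612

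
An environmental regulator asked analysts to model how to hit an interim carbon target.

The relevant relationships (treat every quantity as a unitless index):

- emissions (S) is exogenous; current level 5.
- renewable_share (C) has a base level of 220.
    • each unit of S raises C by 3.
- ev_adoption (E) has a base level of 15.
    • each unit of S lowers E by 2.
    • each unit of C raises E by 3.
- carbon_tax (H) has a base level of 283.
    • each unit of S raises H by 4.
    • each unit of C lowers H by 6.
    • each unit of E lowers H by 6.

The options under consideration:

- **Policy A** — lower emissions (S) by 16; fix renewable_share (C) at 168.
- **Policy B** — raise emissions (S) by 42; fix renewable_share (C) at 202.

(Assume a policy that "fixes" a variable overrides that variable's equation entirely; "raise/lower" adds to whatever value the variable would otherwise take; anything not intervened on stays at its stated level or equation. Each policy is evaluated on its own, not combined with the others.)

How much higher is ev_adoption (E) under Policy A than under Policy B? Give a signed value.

14

Policy A (S − 16, C := 168):
  S = 5 − 16 = -11
  C = 168
  E = 15 − 2·(-11) + 3·168 = 541
Policy B (S + 42, C := 202):
  S = 5 + 42 = 47
  C = 202
  E = 15 − 2·47 + 3·202 = 527
E: 541 − 527 = 14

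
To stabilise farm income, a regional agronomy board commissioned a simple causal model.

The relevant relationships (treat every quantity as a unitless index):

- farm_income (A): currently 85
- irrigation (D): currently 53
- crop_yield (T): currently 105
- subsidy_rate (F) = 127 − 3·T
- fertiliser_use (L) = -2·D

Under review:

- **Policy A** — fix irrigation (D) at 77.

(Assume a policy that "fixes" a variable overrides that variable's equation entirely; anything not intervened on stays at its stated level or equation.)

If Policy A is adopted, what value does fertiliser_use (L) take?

Policy A (D := 77):
  D = 77
  L = 0 − 2·77 = -154

-154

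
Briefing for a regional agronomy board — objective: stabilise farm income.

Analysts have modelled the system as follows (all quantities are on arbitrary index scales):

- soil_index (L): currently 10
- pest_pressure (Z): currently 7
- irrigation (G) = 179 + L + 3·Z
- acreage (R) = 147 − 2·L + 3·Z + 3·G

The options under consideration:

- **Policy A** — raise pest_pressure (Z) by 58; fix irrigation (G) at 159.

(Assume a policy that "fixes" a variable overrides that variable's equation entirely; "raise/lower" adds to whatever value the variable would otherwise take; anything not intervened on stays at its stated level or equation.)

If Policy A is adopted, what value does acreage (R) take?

Policy A (Z + 58, G := 159):
  L = 10
  Z = 7 + 58 = 65
  G = 159
  R = 147 − 2·10 + 3·65 + 3·159 = 799

799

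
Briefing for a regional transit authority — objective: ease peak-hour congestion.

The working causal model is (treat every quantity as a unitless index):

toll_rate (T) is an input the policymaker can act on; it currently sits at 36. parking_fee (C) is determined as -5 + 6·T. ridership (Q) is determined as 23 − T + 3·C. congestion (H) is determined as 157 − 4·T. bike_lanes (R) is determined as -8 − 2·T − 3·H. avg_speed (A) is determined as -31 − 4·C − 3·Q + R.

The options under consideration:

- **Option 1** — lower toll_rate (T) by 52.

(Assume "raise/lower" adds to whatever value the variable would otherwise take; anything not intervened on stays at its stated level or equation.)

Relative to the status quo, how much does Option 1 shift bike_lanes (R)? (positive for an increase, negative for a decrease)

-520

Baseline:
  T = 36
  H = 157 − 4·36 = 13
  R = -8 − 2·36 − 3·13 = -119
Option 1 (T − 52):
  T = 36 − 52 = -16
  H = 157 − 4·(-16) = 221
  R = -8 − 2·(-16) − 3·221 = -639
Change in R: -639 − (-119) = -520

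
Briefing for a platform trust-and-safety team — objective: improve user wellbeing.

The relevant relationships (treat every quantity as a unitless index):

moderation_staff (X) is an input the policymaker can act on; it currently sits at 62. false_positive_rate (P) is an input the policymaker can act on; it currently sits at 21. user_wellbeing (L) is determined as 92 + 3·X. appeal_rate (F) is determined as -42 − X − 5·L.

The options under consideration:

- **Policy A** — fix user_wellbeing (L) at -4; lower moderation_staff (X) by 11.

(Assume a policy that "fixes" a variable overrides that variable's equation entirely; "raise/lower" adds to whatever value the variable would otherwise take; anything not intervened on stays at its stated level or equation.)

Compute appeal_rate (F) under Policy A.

Policy A (L := -4, X − 11):
  X = 62 − 11 = 51
  L = -4
  F = -42 − 51 − 5·(-4) = -73

-73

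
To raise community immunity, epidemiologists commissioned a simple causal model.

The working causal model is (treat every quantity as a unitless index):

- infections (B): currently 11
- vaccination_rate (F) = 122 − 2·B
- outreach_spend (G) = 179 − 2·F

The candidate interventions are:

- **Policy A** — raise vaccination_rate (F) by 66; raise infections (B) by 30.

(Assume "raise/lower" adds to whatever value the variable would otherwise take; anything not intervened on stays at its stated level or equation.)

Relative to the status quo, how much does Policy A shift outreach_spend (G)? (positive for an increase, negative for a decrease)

-12

Baseline:
  B = 11
  F = 122 − 2·11 = 100
  G = 179 − 2·100 = -21
Policy A (F + 66, B + 30):
  B = 11 + 30 = 41
  F = 122 − 2·41 (+66 from intervention) = 106
  G = 179 − 2·106 = -33
Change in G: -33 − (-21) = -12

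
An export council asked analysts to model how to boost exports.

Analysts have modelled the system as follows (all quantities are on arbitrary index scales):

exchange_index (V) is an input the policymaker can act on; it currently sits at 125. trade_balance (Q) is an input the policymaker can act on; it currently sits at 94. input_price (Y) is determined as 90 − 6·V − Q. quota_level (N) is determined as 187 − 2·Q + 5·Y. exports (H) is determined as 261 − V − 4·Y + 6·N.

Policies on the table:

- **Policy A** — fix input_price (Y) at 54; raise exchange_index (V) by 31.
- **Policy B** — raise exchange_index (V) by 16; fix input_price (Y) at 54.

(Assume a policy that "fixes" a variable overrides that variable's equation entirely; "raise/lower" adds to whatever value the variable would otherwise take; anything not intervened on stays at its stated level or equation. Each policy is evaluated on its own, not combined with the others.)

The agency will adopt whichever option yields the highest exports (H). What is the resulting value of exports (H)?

Policy A (Y := 54, V + 31):
  V = 125 + 31 = 156
  Q = 94
  Y = 54
  N = 187 − 2·94 + 5·54 = 269
  H = 261 − 156 − 4·54 + 6·269 = 1503
Policy B (V + 16, Y := 54):
  V = 125 + 16 = 141
  Q = 94
  Y = 54
  N = 187 − 2·94 + 5·54 = 269
  H = 261 − 141 − 4·54 + 6·269 = 1518
Comparing — Policy A: H=1503, Policy B: H=1518. Highest is 1518 (Policy B).

1518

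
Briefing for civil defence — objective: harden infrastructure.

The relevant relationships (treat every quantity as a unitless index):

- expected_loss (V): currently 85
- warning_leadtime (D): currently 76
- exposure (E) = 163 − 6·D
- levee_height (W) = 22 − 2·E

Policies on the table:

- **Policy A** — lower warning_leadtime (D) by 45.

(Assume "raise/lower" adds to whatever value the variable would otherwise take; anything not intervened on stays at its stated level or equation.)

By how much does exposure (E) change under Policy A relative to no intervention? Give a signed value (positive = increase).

Baseline:
  D = 76
  E = 163 − 6·76 = -293
Policy A (D − 45):
  D = 76 − 45 = 31
  E = 163 − 6·31 = -23
Change in E: -23 − (-293) = 270

270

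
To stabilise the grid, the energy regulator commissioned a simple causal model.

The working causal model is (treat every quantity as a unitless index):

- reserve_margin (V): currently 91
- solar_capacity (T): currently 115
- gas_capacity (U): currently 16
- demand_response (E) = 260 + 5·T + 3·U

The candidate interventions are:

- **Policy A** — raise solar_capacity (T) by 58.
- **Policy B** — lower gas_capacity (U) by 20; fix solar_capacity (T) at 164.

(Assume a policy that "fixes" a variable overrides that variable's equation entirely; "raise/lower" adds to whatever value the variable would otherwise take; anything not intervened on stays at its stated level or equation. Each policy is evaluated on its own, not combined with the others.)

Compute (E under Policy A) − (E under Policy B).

105

Policy A (T + 58):
  T = 115 + 58 = 173
  U = 16
  E = 260 + 5·173 + 3·16 = 1173
Policy B (U − 20, T := 164):
  T = 164
  U = 16 − 20 = -4
  E = 260 + 5·164 + 3·(-4) = 1068
E: 1173 − 1068 = 105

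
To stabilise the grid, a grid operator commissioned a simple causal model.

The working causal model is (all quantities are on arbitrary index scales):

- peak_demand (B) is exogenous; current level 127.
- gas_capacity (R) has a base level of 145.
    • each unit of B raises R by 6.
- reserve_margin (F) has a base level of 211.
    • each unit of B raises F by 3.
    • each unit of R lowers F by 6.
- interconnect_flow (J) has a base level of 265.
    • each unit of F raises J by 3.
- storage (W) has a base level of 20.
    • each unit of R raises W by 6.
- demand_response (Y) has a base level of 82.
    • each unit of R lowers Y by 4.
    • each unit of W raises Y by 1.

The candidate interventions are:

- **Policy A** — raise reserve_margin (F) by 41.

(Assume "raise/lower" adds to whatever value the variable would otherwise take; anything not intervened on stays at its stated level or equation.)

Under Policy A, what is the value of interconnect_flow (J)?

-14162

Policy A (F + 41):
  B = 127
  R = 145 + 6·127 = 907
  F = 211 + 3·127 − 6·907 (+41 from intervention) = -4809
  J = 265 + 3·(-4809) = -14162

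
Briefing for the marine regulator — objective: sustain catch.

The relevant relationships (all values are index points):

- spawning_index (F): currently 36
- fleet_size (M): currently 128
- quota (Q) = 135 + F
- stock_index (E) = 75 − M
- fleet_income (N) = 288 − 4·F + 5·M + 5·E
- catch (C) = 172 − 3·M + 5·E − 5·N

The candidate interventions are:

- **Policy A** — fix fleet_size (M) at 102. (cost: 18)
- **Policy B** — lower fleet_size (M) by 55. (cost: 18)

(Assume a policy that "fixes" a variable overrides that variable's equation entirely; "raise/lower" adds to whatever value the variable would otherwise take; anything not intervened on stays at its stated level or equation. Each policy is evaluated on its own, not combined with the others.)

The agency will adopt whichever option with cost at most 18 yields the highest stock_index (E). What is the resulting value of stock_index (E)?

Policy A (M := 102):
  M = 102
  E = 75 − 102 = -27
Policy B (M − 55):
  M = 128 − 55 = 73
  E = 75 − 73 = 2
Comparing — Policy A: E=-27, Policy B: E=2. Highest is 2 (Policy B).

2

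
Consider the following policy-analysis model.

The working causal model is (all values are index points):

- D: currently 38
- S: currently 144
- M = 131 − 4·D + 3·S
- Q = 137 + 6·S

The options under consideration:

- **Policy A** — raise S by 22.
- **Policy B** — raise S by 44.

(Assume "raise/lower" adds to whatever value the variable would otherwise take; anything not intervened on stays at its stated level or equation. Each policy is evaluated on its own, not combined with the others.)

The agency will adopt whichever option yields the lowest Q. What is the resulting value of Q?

Policy A (S + 22):
  S = 144 + 22 = 166
  Q = 137 + 6·166 = 1133
Policy B (S + 44):
  S = 144 + 44 = 188
  Q = 137 + 6·188 = 1265
Comparing — Policy A: Q=1133, Policy B: Q=1265. Lowest is 1133 (Policy A).

1133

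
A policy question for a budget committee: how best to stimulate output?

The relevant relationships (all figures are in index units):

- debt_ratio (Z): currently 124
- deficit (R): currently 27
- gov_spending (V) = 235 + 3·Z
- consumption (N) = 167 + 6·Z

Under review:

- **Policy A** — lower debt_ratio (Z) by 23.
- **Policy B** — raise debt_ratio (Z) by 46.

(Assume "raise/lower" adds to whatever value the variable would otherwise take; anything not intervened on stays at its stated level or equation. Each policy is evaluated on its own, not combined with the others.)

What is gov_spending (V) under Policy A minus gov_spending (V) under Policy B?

-207

Policy A (Z − 23):
  Z = 124 − 23 = 101
  V = 235 + 3·101 = 538
Policy B (Z + 46):
  Z = 124 + 46 = 170
  V = 235 + 3·170 = 745
V: 538 − 745 = -207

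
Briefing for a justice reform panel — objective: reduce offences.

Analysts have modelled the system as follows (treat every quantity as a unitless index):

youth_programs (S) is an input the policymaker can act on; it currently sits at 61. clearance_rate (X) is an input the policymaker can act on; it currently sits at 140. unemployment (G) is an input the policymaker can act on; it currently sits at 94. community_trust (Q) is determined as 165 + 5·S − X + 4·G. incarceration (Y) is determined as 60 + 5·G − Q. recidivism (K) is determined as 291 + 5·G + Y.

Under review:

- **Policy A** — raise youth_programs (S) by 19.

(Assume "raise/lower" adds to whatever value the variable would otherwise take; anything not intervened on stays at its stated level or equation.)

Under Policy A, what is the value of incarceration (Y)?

Policy A (S + 19):
  S = 61 + 19 = 80
  X = 140
  G = 94
  Q = 165 + 5·80 − 140 + 4·94 = 801
  Y = 60 + 5·94 − 801 = -271

-271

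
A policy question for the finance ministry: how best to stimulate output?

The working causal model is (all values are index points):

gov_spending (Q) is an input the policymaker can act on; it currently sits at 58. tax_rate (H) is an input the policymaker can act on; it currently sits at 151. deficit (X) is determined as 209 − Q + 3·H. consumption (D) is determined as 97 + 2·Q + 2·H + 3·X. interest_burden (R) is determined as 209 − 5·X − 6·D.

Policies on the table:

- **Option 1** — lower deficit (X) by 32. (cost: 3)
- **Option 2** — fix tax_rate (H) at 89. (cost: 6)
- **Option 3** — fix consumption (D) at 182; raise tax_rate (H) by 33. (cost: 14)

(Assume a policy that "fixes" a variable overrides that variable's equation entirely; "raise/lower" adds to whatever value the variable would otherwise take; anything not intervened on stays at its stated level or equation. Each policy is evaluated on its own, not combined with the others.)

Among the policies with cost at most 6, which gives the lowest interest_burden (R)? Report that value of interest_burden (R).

-16037

Option 1 (X − 32):
  Q = 58
  H = 151
  X = 209 − 58 + 3·151 (−32 from intervention) = 572
  D = 97 + 2·58 + 2·151 + 3·572 = 2231
  R = 209 − 5·572 − 6·2231 = -16037
Option 2 (H := 89):
  Q = 58
  H = 89
  X = 209 − 58 + 3·89 = 418
  D = 97 + 2·58 + 2·89 + 3·418 = 1645
  R = 209 − 5·418 − 6·1645 = -11751
Comparing — Option 1: R=-16037, Option 2: R=-11751. Lowest is -16037 (Option 1).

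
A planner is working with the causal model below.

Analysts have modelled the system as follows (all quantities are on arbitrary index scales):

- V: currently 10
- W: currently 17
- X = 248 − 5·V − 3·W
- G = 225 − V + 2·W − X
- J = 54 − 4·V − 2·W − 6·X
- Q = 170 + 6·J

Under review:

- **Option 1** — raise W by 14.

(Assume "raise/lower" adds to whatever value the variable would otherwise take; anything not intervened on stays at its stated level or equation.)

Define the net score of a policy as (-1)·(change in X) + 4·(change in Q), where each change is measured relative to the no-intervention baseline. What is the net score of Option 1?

5418

Baseline:
  V = 10
  W = 17
  X = 248 − 5·10 − 3·17 = 147
  J = 54 − 4·10 − 2·17 − 6·147 = -902
  Q = 170 + 6·(-902) = -5242
Option 1 (W + 14):
  V = 10
  W = 17 + 14 = 31
  X = 248 − 5·10 − 3·31 = 105
  J = 54 − 4·10 − 2·31 − 6·105 = -678
  Q = 170 + 6·(-678) = -3898
ΔX = 105 − 147 = -42; ΔQ = -3898 − (-5242) = 1344
Score = (-1)·(-42) + 4·1344 = 5418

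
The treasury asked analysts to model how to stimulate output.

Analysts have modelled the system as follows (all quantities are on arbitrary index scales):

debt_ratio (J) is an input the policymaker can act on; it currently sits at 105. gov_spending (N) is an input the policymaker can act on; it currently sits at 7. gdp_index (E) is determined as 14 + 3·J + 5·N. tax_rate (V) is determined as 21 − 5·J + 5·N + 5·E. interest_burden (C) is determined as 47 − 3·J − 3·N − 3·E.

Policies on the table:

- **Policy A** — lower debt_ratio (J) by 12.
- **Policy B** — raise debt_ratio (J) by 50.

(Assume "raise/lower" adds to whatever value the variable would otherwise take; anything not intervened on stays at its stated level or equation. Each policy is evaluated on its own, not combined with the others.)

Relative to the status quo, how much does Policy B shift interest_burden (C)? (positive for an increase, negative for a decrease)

-600

Baseline:
  J = 105
  N = 7
  E = 14 + 3·105 + 5·7 = 364
  C = 47 − 3·105 − 3·7 − 3·364 = -1381
Policy B (J + 50):
  J = 105 + 50 = 155
  N = 7
  E = 14 + 3·155 + 5·7 = 514
  C = 47 − 3·155 − 3·7 − 3·514 = -1981
Change in C: -1981 − (-1381) = -600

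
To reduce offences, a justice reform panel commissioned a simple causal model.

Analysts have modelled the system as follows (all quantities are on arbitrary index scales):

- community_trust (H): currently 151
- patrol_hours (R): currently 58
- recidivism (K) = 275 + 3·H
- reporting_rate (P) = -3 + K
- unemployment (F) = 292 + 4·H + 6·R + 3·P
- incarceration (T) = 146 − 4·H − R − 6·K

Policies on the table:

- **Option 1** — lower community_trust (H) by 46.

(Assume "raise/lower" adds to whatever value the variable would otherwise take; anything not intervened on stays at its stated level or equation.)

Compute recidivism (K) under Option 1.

Option 1 (H − 46):
  H = 151 − 46 = 105
  K = 275 + 3·105 = 590

590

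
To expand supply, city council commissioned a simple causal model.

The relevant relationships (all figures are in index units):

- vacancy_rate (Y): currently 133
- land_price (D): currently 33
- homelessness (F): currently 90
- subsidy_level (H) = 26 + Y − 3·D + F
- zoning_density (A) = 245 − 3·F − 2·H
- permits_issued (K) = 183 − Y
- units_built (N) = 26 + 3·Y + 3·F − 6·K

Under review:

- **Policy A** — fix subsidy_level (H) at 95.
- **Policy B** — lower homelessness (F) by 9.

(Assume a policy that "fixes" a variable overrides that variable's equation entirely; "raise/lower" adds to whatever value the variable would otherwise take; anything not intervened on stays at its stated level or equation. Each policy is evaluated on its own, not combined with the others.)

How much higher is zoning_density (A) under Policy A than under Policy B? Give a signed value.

65

Policy A (H := 95):
  Y = 133
  D = 33
  F = 90
  H = 95
  A = 245 − 3·90 − 2·95 = -215
Policy B (F − 9):
  Y = 133
  D = 33
  F = 90 − 9 = 81
  H = 26 + 133 − 3·33 + 81 = 141
  A = 245 − 3·81 − 2·141 = -280
A: -215 − (-280) = 65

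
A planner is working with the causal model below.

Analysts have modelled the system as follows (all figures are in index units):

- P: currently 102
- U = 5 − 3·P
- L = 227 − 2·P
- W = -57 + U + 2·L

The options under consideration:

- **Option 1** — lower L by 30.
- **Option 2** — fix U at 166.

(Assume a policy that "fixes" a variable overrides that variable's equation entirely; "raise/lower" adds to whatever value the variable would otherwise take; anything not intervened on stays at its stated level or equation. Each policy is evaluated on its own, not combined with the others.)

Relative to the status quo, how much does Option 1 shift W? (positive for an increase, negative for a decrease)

Baseline:
  P = 102
  U = 5 − 3·102 = -301
  L = 227 − 2·102 = 23
  W = -57 + (-301) + 2·23 = -312
Option 1 (L − 30):
  P = 102
  U = 5 − 3·102 = -301
  L = 227 − 2·102 (−30 from intervention) = -7
  W = -57 + (-301) + 2·(-7) = -372
Change in W: -372 − (-312) = -60

-60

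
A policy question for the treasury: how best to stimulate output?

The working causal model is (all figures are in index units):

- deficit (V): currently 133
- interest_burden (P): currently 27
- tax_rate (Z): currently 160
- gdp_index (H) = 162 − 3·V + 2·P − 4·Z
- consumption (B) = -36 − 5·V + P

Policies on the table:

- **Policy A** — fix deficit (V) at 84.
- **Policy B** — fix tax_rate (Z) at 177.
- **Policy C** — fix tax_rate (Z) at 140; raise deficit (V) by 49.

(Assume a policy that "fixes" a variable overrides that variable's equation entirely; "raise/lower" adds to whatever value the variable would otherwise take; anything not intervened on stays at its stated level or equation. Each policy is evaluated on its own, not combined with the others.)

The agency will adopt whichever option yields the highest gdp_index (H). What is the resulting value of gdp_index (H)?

Policy A (V := 84):
  V = 84
  P = 27
  Z = 160
  H = 162 − 3·84 + 2·27 − 4·160 = -676
Policy B (Z := 177):
  V = 133
  P = 27
  Z = 177
  H = 162 − 3·133 + 2·27 − 4·177 = -891
Policy C (Z := 140, V + 49):
  V = 133 + 49 = 182
  P = 27
  Z = 140
  H = 162 − 3·182 + 2·27 − 4·140 = -890
Comparing — Policy A: H=-676, Policy B: H=-891, Policy C: H=-890. Highest is -676 (Policy A).

-676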